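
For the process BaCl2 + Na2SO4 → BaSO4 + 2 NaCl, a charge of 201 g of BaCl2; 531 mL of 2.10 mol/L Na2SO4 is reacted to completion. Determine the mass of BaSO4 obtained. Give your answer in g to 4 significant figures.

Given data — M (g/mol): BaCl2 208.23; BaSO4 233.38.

225.3 g

n(BaCl2) = 201.0 / 208.23 = 0.9653 mol
n(Na2SO4) = 2.10 × 531.0/1000 = 1.115 mol
n/ν → BaCl2: 0.9653, Na2SO4: 1.115; BaCl2 is limiting.
n(BaSO4) = (1/1) × 0.9653 = 0.9653 mol
mass = 0.9653 × 233.38 = 225.3 g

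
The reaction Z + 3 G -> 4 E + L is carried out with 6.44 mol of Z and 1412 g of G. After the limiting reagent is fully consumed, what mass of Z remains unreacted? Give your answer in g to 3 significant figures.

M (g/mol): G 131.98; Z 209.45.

602 g

n(Z) = 6.440 mol
n(G) = 1412 / 131.98 = 10.70 mol
n/ν → Z: 6.440, G: 3.567; G is limiting.
Z consumed = (1/3) × 10.70 = 3.567 mol
Z remaining = 6.440 − 3.567 = 2.873 mol
mass = 2.873 × 209.45 = 601.7 g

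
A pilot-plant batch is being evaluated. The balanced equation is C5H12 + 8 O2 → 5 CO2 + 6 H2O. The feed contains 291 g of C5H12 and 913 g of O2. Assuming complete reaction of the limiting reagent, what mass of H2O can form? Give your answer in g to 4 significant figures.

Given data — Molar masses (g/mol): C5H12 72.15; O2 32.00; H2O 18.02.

385.6 g

n(C5H12) = 291.0 / 72.15 = 4.033 mol
n(O2) = 913.0 / 32.00 = 28.53 mol
n/ν for C5H12 = 4.033/1 = 4.033
n/ν for O2 = 28.53/8 = 3.566
Smallest n/ν is O2 → limiting reagent.
n(H2O) = (6/8) × 28.53 = 21.40 mol
mass = 21.40 × 18.02 = 385.6 g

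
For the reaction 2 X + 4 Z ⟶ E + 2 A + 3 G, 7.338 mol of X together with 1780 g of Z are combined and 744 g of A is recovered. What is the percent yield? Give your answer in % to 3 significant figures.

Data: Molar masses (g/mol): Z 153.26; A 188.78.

n(X) = 7.338 mol
n(Z) = 1780 / 153.26 = 11.61 mol
n/ν for X = 7.338/2 = 3.669
n/ν for Z = 11.61/4 = 2.903
Smallest n/ν is Z → limiting reagent.
theoretical n(A) = (2/4) × 11.61 = 5.805 mol → 1096 g
% yield = 744 / 1096 × 100 = 67.88 %

67.9 %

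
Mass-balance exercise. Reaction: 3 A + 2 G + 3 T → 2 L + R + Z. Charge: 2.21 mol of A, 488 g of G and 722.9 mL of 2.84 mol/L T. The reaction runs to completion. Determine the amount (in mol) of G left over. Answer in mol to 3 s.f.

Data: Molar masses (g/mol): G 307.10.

n(A) = 2.210 mol
n(G) = 488.0 / 307.10 = 1.589 mol
n(T) = 2.84 × 722.9/1000 = 2.053 mol
n/ν for A = 2.210/3 = 0.7367
n/ν for G = 1.589/2 = 0.7945
n/ν for T = 2.053/3 = 0.6843
Smallest n/ν is T → limiting reagent.
G consumed = (2/3) × 2.053 = 1.369 mol
G remaining = 1.589 − 1.369 = 0.2200 mol

0.220 mol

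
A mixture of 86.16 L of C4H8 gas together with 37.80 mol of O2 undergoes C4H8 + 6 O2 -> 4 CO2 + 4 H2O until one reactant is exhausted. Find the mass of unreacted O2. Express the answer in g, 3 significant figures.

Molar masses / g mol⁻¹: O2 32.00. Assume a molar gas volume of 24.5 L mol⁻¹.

534 g

n(C4H8) = 86.16 / 24.5 = 3.517 mol
n(O2) = 37.80 mol
n/ν for C4H8 = 3.517/1 = 3.517
n/ν for O2 = 37.80/6 = 6.300
Smallest n/ν is C4H8 → limiting reagent.
O2 consumed = (6/1) × 3.517 = 21.10 mol
O2 remaining = 37.80 − 21.10 = 16.70 mol
mass = 16.70 × 32.00 = 534.4 g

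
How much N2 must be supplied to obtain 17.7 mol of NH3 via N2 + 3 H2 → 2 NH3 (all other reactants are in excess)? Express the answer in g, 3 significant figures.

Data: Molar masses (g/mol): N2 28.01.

248 g

n(NH3) = 17.70 mol
n(N2) = (1/2) × 17.70 = 8.850 mol
mass = 8.850 × 28.01 = 247.9 g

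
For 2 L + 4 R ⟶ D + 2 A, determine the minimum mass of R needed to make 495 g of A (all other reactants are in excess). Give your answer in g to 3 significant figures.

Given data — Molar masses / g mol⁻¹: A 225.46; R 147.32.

n(A) = 495 / 225.46 = 2.196 mol
n(R) = (4/2) × 2.196 = 4.392 mol
mass = 4.392 × 147.32 = 647.0 g

647 g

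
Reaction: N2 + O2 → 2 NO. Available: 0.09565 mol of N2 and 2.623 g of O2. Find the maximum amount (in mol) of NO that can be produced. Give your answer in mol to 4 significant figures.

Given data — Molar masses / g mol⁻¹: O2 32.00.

n(N2) = 0.09565 mol
n(O2) = 2.623 / 32.00 = 0.08197 mol
n/ν → N2: 0.09565, O2: 0.08197; O2 is limiting.
n(NO) = (2/1) × 0.08197 = 0.1639 mol

0.1639 mol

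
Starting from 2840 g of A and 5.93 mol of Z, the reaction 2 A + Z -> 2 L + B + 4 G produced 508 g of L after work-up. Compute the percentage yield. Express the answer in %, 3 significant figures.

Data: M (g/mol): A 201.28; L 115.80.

n(A) = 2840 / 201.28 = 14.11 mol
n(Z) = 5.930 mol
n/ν for A = 14.11/2 = 7.055
n/ν for Z = 5.930/1 = 5.930
Smallest n/ν is Z → limiting reagent.
theoretical n(L) = (2/1) × 5.930 = 11.86 mol → 1373 g
% yield = 508 / 1373 × 100 = 37.00 %

37.0 %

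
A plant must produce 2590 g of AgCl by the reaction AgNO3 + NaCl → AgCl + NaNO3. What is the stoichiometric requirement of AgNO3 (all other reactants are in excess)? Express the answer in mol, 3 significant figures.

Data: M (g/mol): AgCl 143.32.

n(AgCl) = 2590 / 143.32 = 18.07 mol
n(AgNO3) = (1/1) × 18.07 = 18.07 mol

18.1 mol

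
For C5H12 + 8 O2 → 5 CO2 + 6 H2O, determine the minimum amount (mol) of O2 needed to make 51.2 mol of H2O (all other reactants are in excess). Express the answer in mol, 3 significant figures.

n(H2O) = 51.20 mol
n(O2) = (8/6) × 51.20 = 68.27 mol

68.3 mol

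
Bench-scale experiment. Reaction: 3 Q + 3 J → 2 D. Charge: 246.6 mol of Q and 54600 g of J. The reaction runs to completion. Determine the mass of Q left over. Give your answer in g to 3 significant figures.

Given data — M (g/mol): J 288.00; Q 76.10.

4340 g

n(Q) = 246.6 mol
n(J) = 54600 / 288.00 = 189.6 mol
n/ν for Q = 246.6/3 = 82.20
n/ν for J = 189.6/3 = 63.20
Smallest n/ν is J → limiting reagent.
Q consumed = (3/3) × 189.6 = 189.6 mol
Q remaining = 246.6 − 189.6 = 57.00 mol
mass = 57.00 × 76.10 = 4338 g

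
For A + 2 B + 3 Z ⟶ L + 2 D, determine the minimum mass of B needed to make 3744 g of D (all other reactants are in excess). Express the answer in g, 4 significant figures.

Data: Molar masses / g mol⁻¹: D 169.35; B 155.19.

n(D) = 3744 / 169.35 = 22.11 mol
n(B) = (2/2) × 22.11 = 22.11 mol
mass = 22.11 × 155.19 = 3431 g

3431 g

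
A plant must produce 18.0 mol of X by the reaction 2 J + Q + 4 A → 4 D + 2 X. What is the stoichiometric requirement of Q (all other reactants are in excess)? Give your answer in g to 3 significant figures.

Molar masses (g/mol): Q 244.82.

2200 g

n(X) = 18.00 mol
n(Q) = (1/2) × 18.00 = 9.000 mol
mass = 9.000 × 244.82 = 2203 g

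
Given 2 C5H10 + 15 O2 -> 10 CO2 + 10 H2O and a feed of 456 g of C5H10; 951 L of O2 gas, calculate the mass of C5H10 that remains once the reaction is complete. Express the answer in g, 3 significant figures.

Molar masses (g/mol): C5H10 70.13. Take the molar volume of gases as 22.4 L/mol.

n(C5H10) = 456.0 / 70.13 = 6.502 mol
n(O2) = 951.0 / 22.4 = 42.46 mol
n/ν → C5H10: 3.251, O2: 2.831; O2 is limiting.
C5H10 consumed = (2/15) × 42.46 = 5.661 mol
C5H10 remaining = 6.502 − 5.661 = 0.8410 mol
mass = 0.8410 × 70.13 = 58.98 g

59.0 g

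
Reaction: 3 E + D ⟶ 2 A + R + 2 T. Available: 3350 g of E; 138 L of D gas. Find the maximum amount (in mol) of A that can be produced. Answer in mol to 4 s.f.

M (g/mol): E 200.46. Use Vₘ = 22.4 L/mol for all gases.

n(E) = 3350 / 200.46 = 16.71 mol
n(D) = 138.0 / 22.4 = 6.161 mol
n/ν → E: 5.570, D: 6.161; E is limiting.
n(A) = (2/3) × 16.71 = 11.14 mol

11.14 mol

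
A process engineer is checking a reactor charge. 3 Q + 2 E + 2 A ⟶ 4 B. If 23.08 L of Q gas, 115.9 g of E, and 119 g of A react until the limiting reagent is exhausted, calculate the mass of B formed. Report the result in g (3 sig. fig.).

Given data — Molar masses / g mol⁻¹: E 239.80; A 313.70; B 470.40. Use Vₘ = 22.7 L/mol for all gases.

n(Q) = 23.08 / 22.7 = 1.017 mol
n(E) = 115.9 / 239.80 = 0.4833 mol
n(A) = 119.0 / 313.70 = 0.3793 mol
n/ν for Q = 1.017/3 = 0.3390
n/ν for E = 0.4833/2 = 0.2417
n/ν for A = 0.3793/2 = 0.1897
Smallest n/ν is A → limiting reagent.
n(B) = (4/2) × 0.3793 = 0.7586 mol
mass = 0.7586 × 470.40 = 356.8 g

357 g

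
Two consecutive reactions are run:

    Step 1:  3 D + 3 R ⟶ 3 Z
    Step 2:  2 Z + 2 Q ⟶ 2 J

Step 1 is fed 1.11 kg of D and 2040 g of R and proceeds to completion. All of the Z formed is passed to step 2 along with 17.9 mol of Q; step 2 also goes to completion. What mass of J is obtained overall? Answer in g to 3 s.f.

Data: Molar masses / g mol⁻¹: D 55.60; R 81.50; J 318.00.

Step 1:
n(D) = 1.110×1000 / 55.60 = 19.96 mol
n(R) = 2040 / 81.50 = 25.03 mol
n/ν → D: 6.653, R: 8.343; D is limiting.
n(Z) produced = (3/3) × 19.96 = 19.96 mol
Step 2:
n(Z) available = 19.96 mol
n(Q) = 17.90 mol
n/ν → Z: 9.980, Q: 8.950; Q is limiting.
n(J) = (2/2) × 17.90 = 17.90 mol
mass = 17.90 × 318.00 = 5692 g

5690 g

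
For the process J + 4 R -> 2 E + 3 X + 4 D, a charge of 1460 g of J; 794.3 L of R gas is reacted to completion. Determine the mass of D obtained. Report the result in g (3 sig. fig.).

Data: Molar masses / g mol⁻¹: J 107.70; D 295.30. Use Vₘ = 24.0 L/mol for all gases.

n(J) = 1460 / 107.70 = 13.56 mol
n(R) = 794.3 / 24.0 = 33.10 mol
n/ν → J: 13.56, R: 8.275; R is limiting.
n(D) = (4/4) × 33.10 = 33.10 mol
mass = 33.10 × 295.30 = 9774 g

9770 g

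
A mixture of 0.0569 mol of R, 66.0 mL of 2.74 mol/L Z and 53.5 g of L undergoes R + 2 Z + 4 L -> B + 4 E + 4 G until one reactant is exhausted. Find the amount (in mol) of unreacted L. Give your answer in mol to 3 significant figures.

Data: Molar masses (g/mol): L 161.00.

0.105 mol

n(R) = 0.05690 mol
n(Z) = 2.74 × 66.00/1000 = 0.1808 mol
n(L) = 53.50 / 161.00 = 0.3323 mol
n/ν for R = 0.05690/1 = 0.05690
n/ν for Z = 0.1808/2 = 0.09040
n/ν for L = 0.3323/4 = 0.08308
Smallest n/ν is R → limiting reagent.
L consumed = (4/1) × 0.05690 = 0.2276 mol
L remaining = 0.3323 − 0.2276 = 0.1047 mol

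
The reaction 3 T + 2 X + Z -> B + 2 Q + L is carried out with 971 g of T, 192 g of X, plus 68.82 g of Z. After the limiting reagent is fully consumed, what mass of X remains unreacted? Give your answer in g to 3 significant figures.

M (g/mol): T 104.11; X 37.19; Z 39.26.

61.6 g

n(T) = 971.0 / 104.11 = 9.327 mol
n(X) = 192.0 / 37.19 = 5.163 mol
n(Z) = 68.82 / 39.26 = 1.753 mol
n/ν → T: 3.109, X: 2.582, Z: 1.753; Z is limiting.
X consumed = (2/1) × 1.753 = 3.506 mol
X remaining = 5.163 − 3.506 = 1.657 mol
mass = 1.657 × 37.19 = 61.62 g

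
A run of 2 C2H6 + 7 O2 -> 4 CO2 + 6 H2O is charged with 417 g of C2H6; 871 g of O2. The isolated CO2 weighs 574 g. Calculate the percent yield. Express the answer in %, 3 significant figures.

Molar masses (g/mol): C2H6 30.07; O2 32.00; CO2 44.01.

83.9 %

n(C2H6) = 417.0 / 30.07 = 13.87 mol
n(O2) = 871.0 / 32.00 = 27.22 mol
n/ν → C2H6: 6.935, O2: 3.889; O2 is limiting.
theoretical n(CO2) = (4/7) × 27.22 = 15.55 mol → 684.4 g
% yield = 574 / 684.4 × 100 = 83.87 %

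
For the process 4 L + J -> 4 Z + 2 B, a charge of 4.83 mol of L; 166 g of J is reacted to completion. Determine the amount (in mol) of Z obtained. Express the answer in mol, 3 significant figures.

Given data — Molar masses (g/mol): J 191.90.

n(L) = 4.830 mol
n(J) = 166.0 / 191.90 = 0.8650 mol
n/ν → L: 1.208, J: 0.8650; J is limiting.
n(Z) = (4/1) × 0.8650 = 3.460 mol

3.46 mol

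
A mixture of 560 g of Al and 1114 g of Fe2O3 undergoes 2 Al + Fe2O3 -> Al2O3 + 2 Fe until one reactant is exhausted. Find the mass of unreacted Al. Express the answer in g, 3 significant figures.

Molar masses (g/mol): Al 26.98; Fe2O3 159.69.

n(Al) = 560.0 / 26.98 = 20.76 mol
n(Fe2O3) = 1114 / 159.69 = 6.976 mol
n/ν for Al = 20.76/2 = 10.38
n/ν for Fe2O3 = 6.976/1 = 6.976
Smallest n/ν is Fe2O3 → limiting reagent.
Al consumed = (2/1) × 6.976 = 13.95 mol
Al remaining = 20.76 − 13.95 = 6.810 mol
mass = 6.810 × 26.98 = 183.7 g

184 g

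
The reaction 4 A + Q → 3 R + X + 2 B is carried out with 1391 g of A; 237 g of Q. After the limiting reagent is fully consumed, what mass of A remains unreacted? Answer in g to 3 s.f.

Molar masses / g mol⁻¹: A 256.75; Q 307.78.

600 g

n(A) = 1391 / 256.75 = 5.418 mol
n(Q) = 237.0 / 307.78 = 0.7700 mol
n/ν → A: 1.355, Q: 0.7700; Q is limiting.
A consumed = (4/1) × 0.7700 = 3.080 mol
A remaining = 5.418 − 3.080 = 2.338 mol
mass = 2.338 × 256.75 = 600.3 g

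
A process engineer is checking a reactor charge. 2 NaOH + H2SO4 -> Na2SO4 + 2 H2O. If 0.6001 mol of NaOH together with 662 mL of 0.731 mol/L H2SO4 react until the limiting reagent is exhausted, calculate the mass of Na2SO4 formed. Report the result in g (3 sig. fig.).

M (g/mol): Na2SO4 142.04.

n(NaOH) = 0.6001 mol
n(H2SO4) = 0.731 × 662.0/1000 = 0.4839 mol
n/ν for NaOH = 0.6001/2 = 0.3001
n/ν for H2SO4 = 0.4839/1 = 0.4839
Smallest n/ν is NaOH → limiting reagent.
n(Na2SO4) = (1/2) × 0.6001 = 0.3001 mol
mass = 0.3001 × 142.04 = 42.63 g

42.6 g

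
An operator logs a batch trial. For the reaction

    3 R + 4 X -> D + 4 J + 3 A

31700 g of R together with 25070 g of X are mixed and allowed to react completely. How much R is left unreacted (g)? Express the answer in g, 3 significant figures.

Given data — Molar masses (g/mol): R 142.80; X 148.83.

n(R) = 31700 / 142.80 = 222.0 mol
n(X) = 25070 / 148.83 = 168.4 mol
n/ν for R = 222.0/3 = 74.00
n/ν for X = 168.4/4 = 42.10
Smallest n/ν is X → limiting reagent.
R consumed = (3/4) × 168.4 = 126.3 mol
R remaining = 222.0 − 126.3 = 95.70 mol
mass = 95.70 × 142.80 = 13670 g

13700 g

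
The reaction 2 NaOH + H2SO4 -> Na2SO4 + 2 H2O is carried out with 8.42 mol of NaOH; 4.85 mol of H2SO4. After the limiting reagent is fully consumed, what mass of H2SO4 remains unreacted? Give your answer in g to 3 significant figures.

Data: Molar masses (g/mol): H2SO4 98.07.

n(NaOH) = 8.420 mol
n(H2SO4) = 4.850 mol
n/ν for NaOH = 8.420/2 = 4.210
n/ν for H2SO4 = 4.850/1 = 4.850
Smallest n/ν is NaOH → limiting reagent.
H2SO4 consumed = (1/2) × 8.420 = 4.210 mol
H2SO4 remaining = 4.850 − 4.210 = 0.6400 mol
mass = 0.6400 × 98.07 = 62.76 g

62.8 g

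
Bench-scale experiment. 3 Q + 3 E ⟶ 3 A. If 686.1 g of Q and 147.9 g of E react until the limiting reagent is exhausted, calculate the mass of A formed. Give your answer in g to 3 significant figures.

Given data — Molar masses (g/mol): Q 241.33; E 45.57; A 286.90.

816 g

n(Q) = 686.1 / 241.33 = 2.843 mol
n(E) = 147.9 / 45.57 = 3.246 mol
n/ν → Q: 0.9477, E: 1.082; Q is limiting.
n(A) = (3/3) × 2.843 = 2.843 mol
mass = 2.843 × 286.90 = 815.7 g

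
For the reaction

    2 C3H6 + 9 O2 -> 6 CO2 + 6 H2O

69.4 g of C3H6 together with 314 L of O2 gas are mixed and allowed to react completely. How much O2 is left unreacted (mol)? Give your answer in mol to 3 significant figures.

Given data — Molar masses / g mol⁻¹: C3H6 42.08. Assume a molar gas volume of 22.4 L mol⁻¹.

6.60 mol

n(C3H6) = 69.40 / 42.08 = 1.649 mol
n(O2) = 314.0 / 22.4 = 14.02 mol
n/ν → C3H6: 0.8245, O2: 1.558; C3H6 is limiting.
O2 consumed = (9/2) × 1.649 = 7.421 mol
O2 remaining = 14.02 − 7.421 = 6.599 mol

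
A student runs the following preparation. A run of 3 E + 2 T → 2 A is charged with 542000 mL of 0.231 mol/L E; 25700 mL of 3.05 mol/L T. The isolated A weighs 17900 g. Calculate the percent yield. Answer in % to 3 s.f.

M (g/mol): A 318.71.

n(E) = 0.231 × 542000/1000 = 125.2 mol
n(T) = 3.05 × 25700/1000 = 78.39 mol
n/ν → E: 41.73, T: 39.20; T is limiting.
theoretical n(A) = (2/2) × 78.39 = 78.39 mol → 24980 g
% yield = 17900 / 24980 × 100 = 71.66 %

71.7 %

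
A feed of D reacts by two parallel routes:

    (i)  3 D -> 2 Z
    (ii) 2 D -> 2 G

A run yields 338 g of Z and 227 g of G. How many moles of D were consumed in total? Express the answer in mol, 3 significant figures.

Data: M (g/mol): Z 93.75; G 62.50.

9.04 mol

n(Z) = 338 / 93.75 = 3.605 mol
n(G) = 227 / 62.50 = 3.632 mol
n(D) via (i) = (3/2)×3.605 = 5.408 mol
n(D) via (ii) = (2/2)×3.632 = 3.632 mol
total n(D) = 5.408 + 3.632 = 9.040 mol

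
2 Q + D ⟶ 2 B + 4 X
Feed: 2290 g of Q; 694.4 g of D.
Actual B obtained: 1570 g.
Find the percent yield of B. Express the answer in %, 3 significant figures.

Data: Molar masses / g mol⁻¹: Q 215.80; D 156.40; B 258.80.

n(Q) = 2290 / 215.80 = 10.61 mol
n(D) = 694.4 / 156.40 = 4.440 mol
n/ν → Q: 5.305, D: 4.440; D is limiting.
theoretical n(B) = (2/1) × 4.440 = 8.880 mol → 2298 g
% yield = 1570 / 2298 × 100 = 68.32 %

68.3 %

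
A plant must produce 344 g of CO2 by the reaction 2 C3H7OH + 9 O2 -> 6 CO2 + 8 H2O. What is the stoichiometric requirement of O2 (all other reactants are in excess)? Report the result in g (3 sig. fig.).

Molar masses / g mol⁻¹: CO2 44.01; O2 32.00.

375 g

n(CO2) = 344 / 44.01 = 7.816 mol
n(O2) = (9/6) × 7.816 = 11.72 mol
mass = 11.72 × 32.00 = 375.0 g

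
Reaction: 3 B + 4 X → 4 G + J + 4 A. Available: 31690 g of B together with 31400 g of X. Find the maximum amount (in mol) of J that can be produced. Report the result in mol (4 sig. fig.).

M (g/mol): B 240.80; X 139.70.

n(B) = 31690 / 240.80 = 131.6 mol
n(X) = 31400 / 139.70 = 224.8 mol
n/ν for B = 131.6/3 = 43.87
n/ν for X = 224.8/4 = 56.20
Smallest n/ν is B → limiting reagent.
n(J) = (1/3) × 131.6 = 43.87 mol

43.87 mol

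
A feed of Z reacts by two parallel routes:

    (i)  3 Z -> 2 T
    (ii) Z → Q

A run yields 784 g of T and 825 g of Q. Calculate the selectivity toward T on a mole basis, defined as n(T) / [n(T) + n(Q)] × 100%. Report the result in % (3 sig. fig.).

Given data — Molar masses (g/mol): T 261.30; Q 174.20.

38.8 %

n(T) = 784 / 261.30 = 3.000 mol
n(Q) = 825 / 174.20 = 4.736 mol
selectivity = 3.000/(3.000+4.736) × 100 = 38.78 %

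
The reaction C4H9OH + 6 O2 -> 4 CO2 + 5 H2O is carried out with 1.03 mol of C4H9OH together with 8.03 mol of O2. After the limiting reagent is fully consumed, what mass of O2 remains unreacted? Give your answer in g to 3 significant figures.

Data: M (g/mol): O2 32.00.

59.2 g

n(C4H9OH) = 1.030 mol
n(O2) = 8.030 mol
n/ν for C4H9OH = 1.030/1 = 1.030
n/ν for O2 = 8.030/6 = 1.338
Smallest n/ν is C4H9OH → limiting reagent.
O2 consumed = (6/1) × 1.030 = 6.180 mol
O2 remaining = 8.030 − 6.180 = 1.850 mol
mass = 1.850 × 32.00 = 59.20 g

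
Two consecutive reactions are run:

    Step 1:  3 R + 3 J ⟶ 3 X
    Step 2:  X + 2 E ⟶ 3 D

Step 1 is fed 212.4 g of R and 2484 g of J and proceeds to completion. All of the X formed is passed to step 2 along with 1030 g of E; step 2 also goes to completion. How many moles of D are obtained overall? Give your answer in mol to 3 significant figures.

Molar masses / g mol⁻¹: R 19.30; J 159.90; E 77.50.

19.9 mol

Step 1:
n(R) = 212.4 / 19.30 = 11.01 mol
n(J) = 2484 / 159.90 = 15.53 mol
n/ν for R = 11.01/3 = 3.670
n/ν for J = 15.53/3 = 5.177
Smallest n/ν is R → limiting reagent.
n(X) produced = (3/3) × 11.01 = 11.01 mol
Step 2:
n(X) available = 11.01 mol
n(E) = 1030 / 77.50 = 13.29 mol
n/ν for X = 11.01/1 = 11.01
n/ν for E = 13.29/2 = 6.645
Smallest n/ν is E → limiting reagent.
n(D) = (3/2) × 13.29 = 19.94 mol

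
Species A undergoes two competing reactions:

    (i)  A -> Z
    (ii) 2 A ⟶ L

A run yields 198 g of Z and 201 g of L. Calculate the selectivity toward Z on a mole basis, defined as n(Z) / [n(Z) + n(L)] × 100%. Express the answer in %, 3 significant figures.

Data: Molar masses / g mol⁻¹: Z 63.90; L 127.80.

n(Z) = 198 / 63.90 = 3.099 mol
n(L) = 201 / 127.80 = 1.573 mol
selectivity = 3.099/(3.099+1.573) × 100 = 66.33 %

66.3 %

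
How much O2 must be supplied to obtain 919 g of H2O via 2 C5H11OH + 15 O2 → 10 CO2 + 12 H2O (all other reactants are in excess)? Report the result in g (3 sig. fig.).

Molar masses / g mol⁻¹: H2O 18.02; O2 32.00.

2040 g

n(H2O) = 919 / 18.02 = 51.00 mol
n(O2) = (15/12) × 51.00 = 63.75 mol
mass = 63.75 × 32.00 = 2040 g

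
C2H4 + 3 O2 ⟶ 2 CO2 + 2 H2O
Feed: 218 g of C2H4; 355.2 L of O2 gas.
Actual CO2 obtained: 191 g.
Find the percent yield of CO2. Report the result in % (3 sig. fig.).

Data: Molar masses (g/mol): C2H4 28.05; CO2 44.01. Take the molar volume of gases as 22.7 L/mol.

n(C2H4) = 218.0 / 28.05 = 7.772 mol
n(O2) = 355.2 / 22.7 = 15.65 mol
n/ν for C2H4 = 7.772/1 = 7.772
n/ν for O2 = 15.65/3 = 5.217
Smallest n/ν is O2 → limiting reagent.
theoretical n(CO2) = (2/3) × 15.65 = 10.43 mol → 459.0 g
% yield = 191 / 459.0 × 100 = 41.61 %

41.6 %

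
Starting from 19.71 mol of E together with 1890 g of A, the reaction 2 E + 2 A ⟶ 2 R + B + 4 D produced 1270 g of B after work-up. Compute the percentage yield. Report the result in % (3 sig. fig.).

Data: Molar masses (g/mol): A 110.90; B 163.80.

91.0 %

n(E) = 19.71 mol
n(A) = 1890 / 110.90 = 17.04 mol
n/ν for E = 19.71/2 = 9.855
n/ν for A = 17.04/2 = 8.520
Smallest n/ν is A → limiting reagent.
theoretical n(B) = (1/2) × 17.04 = 8.520 mol → 1396 g
% yield = 1270 / 1396 × 100 = 90.97 %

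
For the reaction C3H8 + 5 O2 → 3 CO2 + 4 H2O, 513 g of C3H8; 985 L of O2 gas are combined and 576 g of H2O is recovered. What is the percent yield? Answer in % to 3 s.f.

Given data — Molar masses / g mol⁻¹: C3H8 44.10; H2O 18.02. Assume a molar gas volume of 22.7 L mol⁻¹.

n(C3H8) = 513.0 / 44.10 = 11.63 mol
n(O2) = 985.0 / 22.7 = 43.39 mol
n/ν for C3H8 = 11.63/1 = 11.63
n/ν for O2 = 43.39/5 = 8.678
Smallest n/ν is O2 → limiting reagent.
theoretical n(H2O) = (4/5) × 43.39 = 34.71 mol → 625.5 g
% yield = 576 / 625.5 × 100 = 92.09 %

92.1 %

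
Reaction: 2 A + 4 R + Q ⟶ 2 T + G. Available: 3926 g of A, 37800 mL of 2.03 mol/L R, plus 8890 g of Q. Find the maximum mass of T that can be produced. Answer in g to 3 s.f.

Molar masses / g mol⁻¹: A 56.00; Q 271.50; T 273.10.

10500 g

n(A) = 3926 / 56.00 = 70.11 mol
n(R) = 2.03 × 37800/1000 = 76.73 mol
n(Q) = 8890 / 271.50 = 32.74 mol
n/ν for A = 70.11/2 = 35.06
n/ν for R = 76.73/4 = 19.18
n/ν for Q = 32.74/1 = 32.74
Smallest n/ν is R → limiting reagent.
n(T) = (2/4) × 76.73 = 38.37 mol
mass = 38.37 × 273.10 = 10480 g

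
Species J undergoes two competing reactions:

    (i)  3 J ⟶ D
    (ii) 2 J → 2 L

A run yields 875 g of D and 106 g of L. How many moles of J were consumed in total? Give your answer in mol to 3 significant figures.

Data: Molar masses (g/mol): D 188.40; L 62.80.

15.6 mol

n(D) = 875 / 188.40 = 4.644 mol
n(L) = 106 / 62.80 = 1.688 mol
n(J) via (i) = (3/1)×4.644 = 13.93 mol
n(J) via (ii) = (2/2)×1.688 = 1.688 mol
total n(J) = 13.93 + 1.688 = 15.62 mol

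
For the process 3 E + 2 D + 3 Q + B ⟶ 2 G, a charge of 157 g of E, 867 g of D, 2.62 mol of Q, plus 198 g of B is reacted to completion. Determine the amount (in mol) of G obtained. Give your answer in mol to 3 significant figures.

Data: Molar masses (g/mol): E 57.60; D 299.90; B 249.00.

n(E) = 157.0 / 57.60 = 2.726 mol
n(D) = 867.0 / 299.90 = 2.891 mol
n(Q) = 2.620 mol
n(B) = 198.0 / 249.00 = 0.7952 mol
n/ν for E = 2.726/3 = 0.9087
n/ν for D = 2.891/2 = 1.446
n/ν for Q = 2.620/3 = 0.8733
n/ν for B = 0.7952/1 = 0.7952
Smallest n/ν is B → limiting reagent.
n(G) = (2/1) × 0.7952 = 1.590 mol

1.59 mol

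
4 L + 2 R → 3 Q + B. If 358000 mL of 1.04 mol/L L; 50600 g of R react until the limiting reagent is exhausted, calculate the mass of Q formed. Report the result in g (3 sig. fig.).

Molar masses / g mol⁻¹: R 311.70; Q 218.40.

53200 g

n(L) = 1.04 × 358000/1000 = 372.3 mol
n(R) = 50600 / 311.70 = 162.3 mol
n/ν for L = 372.3/4 = 93.08
n/ν for R = 162.3/2 = 81.15
Smallest n/ν is R → limiting reagent.
n(Q) = (3/2) × 162.3 = 243.5 mol
mass = 243.5 × 218.40 = 53180 g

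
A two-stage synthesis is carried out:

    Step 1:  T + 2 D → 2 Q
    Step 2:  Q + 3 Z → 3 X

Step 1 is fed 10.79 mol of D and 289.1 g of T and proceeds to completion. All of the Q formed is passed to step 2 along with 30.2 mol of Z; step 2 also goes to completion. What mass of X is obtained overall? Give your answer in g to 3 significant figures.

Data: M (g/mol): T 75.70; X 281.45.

Step 1:
n(D) = 10.79 mol
n(T) = 289.1 / 75.70 = 3.819 mol
n/ν for D = 10.79/2 = 5.395
n/ν for T = 3.819/1 = 3.819
Smallest n/ν is T → limiting reagent.
n(Q) produced = (2/1) × 3.819 = 7.638 mol
Step 2:
n(Q) available = 7.638 mol
n(Z) = 30.20 mol
n/ν for Q = 7.638/1 = 7.638
n/ν for Z = 30.20/3 = 10.07
Smallest n/ν is Q → limiting reagent.
n(X) = (3/1) × 7.638 = 22.91 mol
mass = 22.91 × 281.45 = 6448 g

6450 g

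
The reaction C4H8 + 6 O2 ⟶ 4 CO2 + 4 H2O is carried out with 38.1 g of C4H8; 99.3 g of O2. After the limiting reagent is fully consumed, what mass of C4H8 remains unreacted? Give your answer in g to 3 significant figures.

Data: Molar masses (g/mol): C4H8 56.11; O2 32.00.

n(C4H8) = 38.10 / 56.11 = 0.6790 mol
n(O2) = 99.30 / 32.00 = 3.103 mol
n/ν → C4H8: 0.6790, O2: 0.5172; O2 is limiting.
C4H8 consumed = (1/6) × 3.103 = 0.5172 mol
C4H8 remaining = 0.6790 − 0.5172 = 0.1618 mol
mass = 0.1618 × 56.11 = 9.079 g

9.08 g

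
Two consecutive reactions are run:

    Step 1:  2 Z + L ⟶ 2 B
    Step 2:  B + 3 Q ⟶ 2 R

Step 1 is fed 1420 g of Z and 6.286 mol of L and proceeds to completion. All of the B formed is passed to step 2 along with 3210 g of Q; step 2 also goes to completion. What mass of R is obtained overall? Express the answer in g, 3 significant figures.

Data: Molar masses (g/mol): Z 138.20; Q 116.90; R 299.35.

Step 1:
n(Z) = 1420 / 138.20 = 10.27 mol
n(L) = 6.286 mol
n/ν → Z: 5.135, L: 6.286; Z is limiting.
n(B) produced = (2/2) × 10.27 = 10.27 mol
Step 2:
n(B) available = 10.27 mol
n(Q) = 3210 / 116.90 = 27.46 mol
n/ν → B: 10.27, Q: 9.153; Q is limiting.
n(R) = (2/3) × 27.46 = 18.31 mol
mass = 18.31 × 299.35 = 5481 g

5480 g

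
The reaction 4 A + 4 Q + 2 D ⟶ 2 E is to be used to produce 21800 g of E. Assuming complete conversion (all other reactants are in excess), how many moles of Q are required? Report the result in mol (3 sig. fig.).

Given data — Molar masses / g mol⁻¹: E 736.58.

59.2 mol

n(E) = 21800 / 736.58 = 29.60 mol
n(Q) = (4/2) × 29.60 = 59.20 mol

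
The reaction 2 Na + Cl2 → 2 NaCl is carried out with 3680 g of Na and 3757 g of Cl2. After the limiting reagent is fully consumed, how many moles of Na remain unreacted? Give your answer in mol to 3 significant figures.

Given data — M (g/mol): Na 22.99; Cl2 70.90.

n(Na) = 3680 / 22.99 = 160.1 mol
n(Cl2) = 3757 / 70.90 = 52.99 mol
n/ν for Na = 160.1/2 = 80.05
n/ν for Cl2 = 52.99/1 = 52.99
Smallest n/ν is Cl2 → limiting reagent.
Na consumed = (2/1) × 52.99 = 106.0 mol
Na remaining = 160.1 − 106.0 = 54.10 mol

54.1 mol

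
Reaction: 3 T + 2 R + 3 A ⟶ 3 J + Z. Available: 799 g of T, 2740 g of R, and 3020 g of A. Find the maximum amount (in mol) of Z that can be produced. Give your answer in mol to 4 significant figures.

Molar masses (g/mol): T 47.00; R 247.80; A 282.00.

3.570 mol

n(T) = 799.0 / 47.00 = 17.00 mol
n(R) = 2740 / 247.80 = 11.06 mol
n(A) = 3020 / 282.00 = 10.71 mol
n/ν for T = 17.00/3 = 5.667
n/ν for R = 11.06/2 = 5.530
n/ν for A = 10.71/3 = 3.570
Smallest n/ν is A → limiting reagent.
n(Z) = (1/3) × 10.71 = 3.570 mol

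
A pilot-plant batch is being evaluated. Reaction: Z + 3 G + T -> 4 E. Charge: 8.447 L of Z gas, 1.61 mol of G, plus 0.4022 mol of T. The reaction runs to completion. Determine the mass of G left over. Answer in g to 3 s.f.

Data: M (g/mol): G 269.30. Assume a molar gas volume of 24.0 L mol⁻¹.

149 g

n(Z) = 8.447 / 24.0 = 0.3520 mol
n(G) = 1.610 mol
n(T) = 0.4022 mol
n/ν for Z = 0.3520/1 = 0.3520
n/ν for G = 1.610/3 = 0.5367
n/ν for T = 0.4022/1 = 0.4022
Smallest n/ν is Z → limiting reagent.
G consumed = (3/1) × 0.3520 = 1.056 mol
G remaining = 1.610 − 1.056 = 0.5540 mol
mass = 0.5540 × 269.30 = 149.2 g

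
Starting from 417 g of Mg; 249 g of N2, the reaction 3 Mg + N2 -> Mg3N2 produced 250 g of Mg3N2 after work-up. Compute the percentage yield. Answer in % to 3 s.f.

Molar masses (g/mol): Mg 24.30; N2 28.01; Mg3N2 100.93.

n(Mg) = 417.0 / 24.30 = 17.16 mol
n(N2) = 249.0 / 28.01 = 8.890 mol
n/ν → Mg: 5.720, N2: 8.890; Mg is limiting.
theoretical n(Mg3N2) = (1/3) × 17.16 = 5.720 mol → 577.3 g
% yield = 250 / 577.3 × 100 = 43.31 %

43.3 %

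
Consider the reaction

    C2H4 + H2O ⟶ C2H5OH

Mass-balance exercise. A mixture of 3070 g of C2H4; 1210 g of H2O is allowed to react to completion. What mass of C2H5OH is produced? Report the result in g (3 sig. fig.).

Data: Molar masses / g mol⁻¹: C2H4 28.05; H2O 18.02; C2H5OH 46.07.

3090 g

n(C2H4) = 3070 / 28.05 = 109.4 mol
n(H2O) = 1210 / 18.02 = 67.15 mol
n/ν for C2H4 = 109.4/1 = 109.4
n/ν for H2O = 67.15/1 = 67.15
Smallest n/ν is H2O → limiting reagent.
n(C2H5OH) = (1/1) × 67.15 = 67.15 mol
mass = 67.15 × 46.07 = 3094 g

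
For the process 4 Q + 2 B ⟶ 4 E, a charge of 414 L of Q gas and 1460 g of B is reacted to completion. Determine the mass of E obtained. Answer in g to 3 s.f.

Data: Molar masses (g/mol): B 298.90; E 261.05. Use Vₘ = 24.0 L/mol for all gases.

n(Q) = 414.0 / 24.0 = 17.25 mol
n(B) = 1460 / 298.90 = 4.885 mol
n/ν for Q = 17.25/4 = 4.313
n/ν for B = 4.885/2 = 2.443
Smallest n/ν is B → limiting reagent.
n(E) = (4/2) × 4.885 = 9.770 mol
mass = 9.770 × 261.05 = 2550 g

2550 g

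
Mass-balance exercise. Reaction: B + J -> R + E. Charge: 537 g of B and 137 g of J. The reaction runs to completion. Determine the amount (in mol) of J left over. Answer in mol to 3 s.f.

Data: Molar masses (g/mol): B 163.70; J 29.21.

1.41 mol

n(B) = 537.0 / 163.70 = 3.280 mol
n(J) = 137.0 / 29.21 = 4.690 mol
n/ν for B = 3.280/1 = 3.280
n/ν for J = 4.690/1 = 4.690
Smallest n/ν is B → limiting reagent.
J consumed = (1/1) × 3.280 = 3.280 mol
J remaining = 4.690 − 3.280 = 1.410 mol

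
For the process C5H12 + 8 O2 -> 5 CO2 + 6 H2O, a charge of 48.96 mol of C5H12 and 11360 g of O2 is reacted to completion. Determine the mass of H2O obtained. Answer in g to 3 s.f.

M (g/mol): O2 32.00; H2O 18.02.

4800 g

n(C5H12) = 48.96 mol
n(O2) = 11360 / 32.00 = 355.0 mol
n/ν for C5H12 = 48.96/1 = 48.96
n/ν for O2 = 355.0/8 = 44.38
Smallest n/ν is O2 → limiting reagent.
n(H2O) = (6/8) × 355.0 = 266.3 mol
mass = 266.3 × 18.02 = 4799 g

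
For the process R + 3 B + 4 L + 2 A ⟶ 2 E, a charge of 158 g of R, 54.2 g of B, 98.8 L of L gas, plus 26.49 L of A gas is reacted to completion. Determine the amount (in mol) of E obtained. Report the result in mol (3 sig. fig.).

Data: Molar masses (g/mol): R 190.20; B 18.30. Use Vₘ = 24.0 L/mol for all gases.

1.10 mol

n(R) = 158.0 / 190.20 = 0.8307 mol
n(B) = 54.20 / 18.30 = 2.962 mol
n(L) = 98.80 / 24.0 = 4.117 mol
n(A) = 26.49 / 24.0 = 1.104 mol
n/ν for R = 0.8307/1 = 0.8307
n/ν for B = 2.962/3 = 0.9873
n/ν for L = 4.117/4 = 1.029
n/ν for A = 1.104/2 = 0.5520
Smallest n/ν is A → limiting reagent.
n(E) = (2/2) × 1.104 = 1.104 mol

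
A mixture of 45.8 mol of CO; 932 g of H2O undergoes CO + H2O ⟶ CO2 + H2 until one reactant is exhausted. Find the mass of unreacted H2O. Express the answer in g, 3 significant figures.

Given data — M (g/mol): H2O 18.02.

n(CO) = 45.80 mol
n(H2O) = 932.0 / 18.02 = 51.72 mol
n/ν for CO = 45.80/1 = 45.80
n/ν for H2O = 51.72/1 = 51.72
Smallest n/ν is CO → limiting reagent.
H2O consumed = (1/1) × 45.80 = 45.80 mol
H2O remaining = 51.72 − 45.80 = 5.920 mol
mass = 5.920 × 18.02 = 106.7 g

107 g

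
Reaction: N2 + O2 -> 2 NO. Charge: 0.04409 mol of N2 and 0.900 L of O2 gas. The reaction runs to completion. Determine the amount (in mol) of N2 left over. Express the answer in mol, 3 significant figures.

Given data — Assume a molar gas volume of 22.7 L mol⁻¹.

0.00444 mol

n(N2) = 0.04409 mol
n(O2) = 0.9000 / 22.7 = 0.03965 mol
n/ν for N2 = 0.04409/1 = 0.04409
n/ν for O2 = 0.03965/1 = 0.03965
Smallest n/ν is O2 → limiting reagent.
N2 consumed = (1/1) × 0.03965 = 0.03965 mol
N2 remaining = 0.04409 − 0.03965 = 0.004440 mol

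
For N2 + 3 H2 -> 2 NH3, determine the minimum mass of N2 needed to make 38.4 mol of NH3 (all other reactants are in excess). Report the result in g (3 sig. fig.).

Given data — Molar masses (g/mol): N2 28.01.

n(NH3) = 38.40 mol
n(N2) = (1/2) × 38.40 = 19.20 mol
mass = 19.20 × 28.01 = 537.8 g

538 g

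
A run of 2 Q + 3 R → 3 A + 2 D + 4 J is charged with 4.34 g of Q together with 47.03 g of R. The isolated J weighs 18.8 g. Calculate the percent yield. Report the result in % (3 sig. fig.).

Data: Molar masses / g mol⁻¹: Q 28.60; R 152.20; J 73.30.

84.5 %

n(Q) = 4.340 / 28.60 = 0.1517 mol
n(R) = 47.03 / 152.20 = 0.3090 mol
n/ν for Q = 0.1517/2 = 0.07585
n/ν for R = 0.3090/3 = 0.1030
Smallest n/ν is Q → limiting reagent.
theoretical n(J) = (4/2) × 0.1517 = 0.3034 mol → 22.24 g
% yield = 18.8 / 22.24 × 100 = 84.53 %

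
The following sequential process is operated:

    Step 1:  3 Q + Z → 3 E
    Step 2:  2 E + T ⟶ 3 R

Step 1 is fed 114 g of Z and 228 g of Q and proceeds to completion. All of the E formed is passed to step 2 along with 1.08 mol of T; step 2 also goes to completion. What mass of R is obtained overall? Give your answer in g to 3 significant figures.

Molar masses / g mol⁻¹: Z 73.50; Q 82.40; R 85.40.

277 g

Step 1:
n(Z) = 114.0 / 73.50 = 1.551 mol
n(Q) = 228.0 / 82.40 = 2.767 mol
n/ν for Z = 1.551/1 = 1.551
n/ν for Q = 2.767/3 = 0.9223
Smallest n/ν is Q → limiting reagent.
n(E) produced = (3/3) × 2.767 = 2.767 mol
Step 2:
n(E) available = 2.767 mol
n(T) = 1.080 mol
n/ν for E = 2.767/2 = 1.384
n/ν for T = 1.080/1 = 1.080
Smallest n/ν is T → limiting reagent.
n(R) = (3/1) × 1.080 = 3.240 mol
mass = 3.240 × 85.40 = 276.7 g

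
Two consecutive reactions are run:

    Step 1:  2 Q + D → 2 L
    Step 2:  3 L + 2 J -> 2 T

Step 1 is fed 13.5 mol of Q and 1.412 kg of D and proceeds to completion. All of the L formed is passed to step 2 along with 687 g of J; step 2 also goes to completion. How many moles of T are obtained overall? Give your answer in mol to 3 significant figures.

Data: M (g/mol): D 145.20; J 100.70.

Step 1:
n(Q) = 13.50 mol
n(D) = 1.412×1000 / 145.20 = 9.725 mol
n/ν for Q = 13.50/2 = 6.750
n/ν for D = 9.725/1 = 9.725
Smallest n/ν is Q → limiting reagent.
n(L) produced = (2/2) × 13.50 = 13.50 mol
Step 2:
n(L) available = 13.50 mol
n(J) = 687.0 / 100.70 = 6.822 mol
n/ν for L = 13.50/3 = 4.500
n/ν for J = 6.822/2 = 3.411
Smallest n/ν is J → limiting reagent.
n(T) = (2/2) × 6.822 = 6.822 mol

6.82 mol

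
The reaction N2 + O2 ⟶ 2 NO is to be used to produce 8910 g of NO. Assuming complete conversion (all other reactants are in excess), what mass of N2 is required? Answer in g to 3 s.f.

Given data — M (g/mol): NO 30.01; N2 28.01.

n(NO) = 8910 / 30.01 = 296.9 mol
n(N2) = (1/2) × 296.9 = 148.5 mol
mass = 148.5 × 28.01 = 4159 g

4160 g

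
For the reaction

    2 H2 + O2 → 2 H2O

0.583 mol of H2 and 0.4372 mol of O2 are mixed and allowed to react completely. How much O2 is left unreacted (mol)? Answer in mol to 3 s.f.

n(H2) = 0.5830 mol
n(O2) = 0.4372 mol
n/ν for H2 = 0.5830/2 = 0.2915
n/ν for O2 = 0.4372/1 = 0.4372
Smallest n/ν is H2 → limiting reagent.
O2 consumed = (1/2) × 0.5830 = 0.2915 mol
O2 remaining = 0.4372 − 0.2915 = 0.1457 mol

0.146 mol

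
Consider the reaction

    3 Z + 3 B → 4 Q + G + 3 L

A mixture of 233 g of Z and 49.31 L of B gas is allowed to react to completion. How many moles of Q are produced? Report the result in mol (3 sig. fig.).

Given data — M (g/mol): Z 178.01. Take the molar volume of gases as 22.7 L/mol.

1.75 mol

n(Z) = 233.0 / 178.01 = 1.309 mol
n(B) = 49.31 / 22.7 = 2.172 mol
n/ν for Z = 1.309/3 = 0.4363
n/ν for B = 2.172/3 = 0.7240
Smallest n/ν is Z → limiting reagent.
n(Q) = (4/3) × 1.309 = 1.745 mol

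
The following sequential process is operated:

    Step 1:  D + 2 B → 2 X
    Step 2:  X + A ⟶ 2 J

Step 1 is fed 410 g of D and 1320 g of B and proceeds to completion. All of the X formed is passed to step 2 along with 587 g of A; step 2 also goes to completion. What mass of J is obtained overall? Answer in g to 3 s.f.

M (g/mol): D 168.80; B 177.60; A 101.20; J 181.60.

1760 g

Step 1:
n(D) = 410.0 / 168.80 = 2.429 mol
n(B) = 1320 / 177.60 = 7.432 mol
n/ν for D = 2.429/1 = 2.429
n/ν for B = 7.432/2 = 3.716
Smallest n/ν is D → limiting reagent.
n(X) produced = (2/1) × 2.429 = 4.858 mol
Step 2:
n(X) available = 4.858 mol
n(A) = 587.0 / 101.20 = 5.800 mol
n/ν for X = 4.858/1 = 4.858
n/ν for A = 5.800/1 = 5.800
Smallest n/ν is X → limiting reagent.
n(J) = (2/1) × 4.858 = 9.716 mol
mass = 9.716 × 181.60 = 1764 g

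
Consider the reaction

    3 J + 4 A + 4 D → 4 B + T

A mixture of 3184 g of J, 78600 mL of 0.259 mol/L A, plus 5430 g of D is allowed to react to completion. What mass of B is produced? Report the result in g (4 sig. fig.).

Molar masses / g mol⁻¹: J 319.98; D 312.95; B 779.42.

n(J) = 3184 / 319.98 = 9.951 mol
n(A) = 0.259 × 78600/1000 = 20.36 mol
n(D) = 5430 / 312.95 = 17.35 mol
n/ν for J = 9.951/3 = 3.317
n/ν for A = 20.36/4 = 5.090
n/ν for D = 17.35/4 = 4.338
Smallest n/ν is J → limiting reagent.
n(B) = (4/3) × 9.951 = 13.27 mol
mass = 13.27 × 779.42 = 10340 g

10340 g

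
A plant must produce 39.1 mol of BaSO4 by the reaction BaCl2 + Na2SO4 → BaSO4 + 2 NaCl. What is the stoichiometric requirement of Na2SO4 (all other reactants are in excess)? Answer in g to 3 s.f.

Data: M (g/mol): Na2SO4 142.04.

n(BaSO4) = 39.10 mol
n(Na2SO4) = (1/1) × 39.10 = 39.10 mol
mass = 39.10 × 142.04 = 5554 g

5550 g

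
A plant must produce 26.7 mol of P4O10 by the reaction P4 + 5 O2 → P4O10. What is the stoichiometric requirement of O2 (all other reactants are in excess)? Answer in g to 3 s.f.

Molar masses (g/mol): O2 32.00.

4270 g

n(P4O10) = 26.70 mol
n(O2) = (5/1) × 26.70 = 133.5 mol
mass = 133.5 × 32.00 = 4272 g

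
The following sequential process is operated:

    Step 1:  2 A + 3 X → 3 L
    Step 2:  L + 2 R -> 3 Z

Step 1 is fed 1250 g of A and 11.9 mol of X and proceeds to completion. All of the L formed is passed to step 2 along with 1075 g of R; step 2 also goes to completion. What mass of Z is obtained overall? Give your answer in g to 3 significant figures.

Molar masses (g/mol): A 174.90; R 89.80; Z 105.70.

1900 g

Step 1:
n(A) = 1250 / 174.90 = 7.147 mol
n(X) = 11.90 mol
n/ν for A = 7.147/2 = 3.574
n/ν for X = 11.90/3 = 3.967
Smallest n/ν is A → limiting reagent.
n(L) produced = (3/2) × 7.147 = 10.72 mol
Step 2:
n(L) available = 10.72 mol
n(R) = 1075 / 89.80 = 11.97 mol
n/ν for L = 10.72/1 = 10.72
n/ν for R = 11.97/2 = 5.985
Smallest n/ν is R → limiting reagent.
n(Z) = (3/2) × 11.97 = 17.96 mol
mass = 17.96 × 105.70 = 1898 g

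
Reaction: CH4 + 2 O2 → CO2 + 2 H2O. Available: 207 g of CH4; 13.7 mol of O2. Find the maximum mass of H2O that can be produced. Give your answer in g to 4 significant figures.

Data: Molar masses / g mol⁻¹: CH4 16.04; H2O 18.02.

n(CH4) = 207.0 / 16.04 = 12.91 mol
n(O2) = 13.70 mol
n/ν → CH4: 12.91, O2: 6.850; O2 is limiting.
n(H2O) = (2/2) × 13.70 = 13.70 mol
mass = 13.70 × 18.02 = 246.9 g

246.9 g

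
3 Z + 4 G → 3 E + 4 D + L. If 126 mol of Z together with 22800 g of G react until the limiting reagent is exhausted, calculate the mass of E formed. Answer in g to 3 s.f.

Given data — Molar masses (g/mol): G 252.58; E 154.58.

10500 g

n(Z) = 126.0 mol
n(G) = 22800 / 252.58 = 90.27 mol
n/ν → Z: 42.00, G: 22.57; G is limiting.
n(E) = (3/4) × 90.27 = 67.70 mol
mass = 67.70 × 154.58 = 10470 g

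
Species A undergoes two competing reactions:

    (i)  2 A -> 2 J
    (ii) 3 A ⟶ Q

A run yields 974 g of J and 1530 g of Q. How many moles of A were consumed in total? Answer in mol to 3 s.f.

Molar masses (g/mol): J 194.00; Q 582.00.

n(J) = 974 / 194.00 = 5.021 mol
n(Q) = 1530 / 582.00 = 2.629 mol
n(A) via (i) = (2/2)×5.021 = 5.021 mol
n(A) via (ii) = (3/1)×2.629 = 7.887 mol
total n(A) = 5.021 + 7.887 = 12.91 mol

12.9 mol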